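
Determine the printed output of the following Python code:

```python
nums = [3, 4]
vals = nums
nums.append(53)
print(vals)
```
[3, 4, 53]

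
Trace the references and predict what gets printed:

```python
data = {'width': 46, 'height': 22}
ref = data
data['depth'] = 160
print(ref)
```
{'width': 46, 'height': 22, 'depth': 160}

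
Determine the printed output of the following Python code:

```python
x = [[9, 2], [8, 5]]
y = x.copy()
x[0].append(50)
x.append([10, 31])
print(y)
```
[[9, 2, 50], [8, 5]]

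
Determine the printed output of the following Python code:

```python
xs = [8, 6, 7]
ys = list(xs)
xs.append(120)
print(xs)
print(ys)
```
[8, 6, 7, 120]
[8, 6, 7]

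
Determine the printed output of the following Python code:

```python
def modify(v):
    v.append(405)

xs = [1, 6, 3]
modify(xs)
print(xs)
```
[1, 6, 3, 405]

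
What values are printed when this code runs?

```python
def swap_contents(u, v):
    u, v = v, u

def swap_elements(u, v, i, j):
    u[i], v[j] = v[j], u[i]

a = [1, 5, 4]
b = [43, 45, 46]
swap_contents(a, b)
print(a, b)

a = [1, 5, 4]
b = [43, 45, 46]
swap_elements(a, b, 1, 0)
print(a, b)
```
[1, 5, 4] [43, 45, 46]
[1, 43, 4] [5, 45, 46]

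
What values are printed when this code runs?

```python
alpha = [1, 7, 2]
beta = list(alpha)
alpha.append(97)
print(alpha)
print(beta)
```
[1, 7, 2, 97]
[1, 7, 2]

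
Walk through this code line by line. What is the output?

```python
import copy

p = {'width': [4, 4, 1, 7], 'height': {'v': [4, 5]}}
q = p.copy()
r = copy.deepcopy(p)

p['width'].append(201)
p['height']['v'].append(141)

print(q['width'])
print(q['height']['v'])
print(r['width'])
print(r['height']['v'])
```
[4, 4, 1, 7, 201]
[4, 5, 141]
[4, 4, 1, 7]
[4, 5]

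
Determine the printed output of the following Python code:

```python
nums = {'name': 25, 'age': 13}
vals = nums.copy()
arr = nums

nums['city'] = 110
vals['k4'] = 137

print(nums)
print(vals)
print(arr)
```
{'name': 25, 'age': 13, 'city': 110}
{'name': 25, 'age': 13, 'k4': 137}
{'name': 25, 'age': 13, 'city': 110}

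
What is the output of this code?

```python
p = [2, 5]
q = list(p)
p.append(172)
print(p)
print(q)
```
[2, 5, 172]
[2, 5]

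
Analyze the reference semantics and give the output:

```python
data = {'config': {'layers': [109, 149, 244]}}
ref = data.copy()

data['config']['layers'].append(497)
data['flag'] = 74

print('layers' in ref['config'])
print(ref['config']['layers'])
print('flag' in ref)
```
True
[109, 149, 244, 497]
False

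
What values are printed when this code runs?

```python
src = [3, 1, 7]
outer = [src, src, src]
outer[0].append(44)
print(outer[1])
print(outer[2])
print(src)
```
[3, 1, 7, 44]
[3, 1, 7, 44]
[3, 1, 7, 44]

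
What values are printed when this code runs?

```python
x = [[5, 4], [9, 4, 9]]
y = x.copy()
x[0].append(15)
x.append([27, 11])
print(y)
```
[[5, 4, 15], [9, 4, 9]]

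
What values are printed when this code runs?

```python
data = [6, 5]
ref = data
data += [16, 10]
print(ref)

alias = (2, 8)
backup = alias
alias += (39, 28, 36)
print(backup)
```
[6, 5, 16, 10]
(2, 8)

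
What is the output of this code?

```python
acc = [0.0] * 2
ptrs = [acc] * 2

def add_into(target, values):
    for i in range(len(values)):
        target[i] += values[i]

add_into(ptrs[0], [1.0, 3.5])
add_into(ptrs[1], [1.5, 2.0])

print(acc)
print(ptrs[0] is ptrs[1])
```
[2.5, 5.5]
True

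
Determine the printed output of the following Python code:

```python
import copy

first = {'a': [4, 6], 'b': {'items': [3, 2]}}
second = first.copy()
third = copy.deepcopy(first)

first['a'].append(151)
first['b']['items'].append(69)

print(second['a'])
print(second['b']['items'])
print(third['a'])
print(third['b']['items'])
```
[4, 6, 151]
[3, 2, 69]
[4, 6]
[3, 2]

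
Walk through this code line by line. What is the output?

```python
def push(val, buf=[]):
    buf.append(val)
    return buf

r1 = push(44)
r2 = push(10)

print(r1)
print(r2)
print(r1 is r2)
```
[44, 10]
[44, 10]
True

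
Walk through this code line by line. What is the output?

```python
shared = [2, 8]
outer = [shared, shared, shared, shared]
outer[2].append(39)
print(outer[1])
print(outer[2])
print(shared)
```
[2, 8, 39]
[2, 8, 39]
[2, 8, 39]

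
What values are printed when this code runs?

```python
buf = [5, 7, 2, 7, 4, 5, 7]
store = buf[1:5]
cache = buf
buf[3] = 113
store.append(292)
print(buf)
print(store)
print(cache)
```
[5, 7, 2, 113, 4, 5, 7]
[7, 2, 7, 4, 292]
[5, 7, 2, 113, 4, 5, 7]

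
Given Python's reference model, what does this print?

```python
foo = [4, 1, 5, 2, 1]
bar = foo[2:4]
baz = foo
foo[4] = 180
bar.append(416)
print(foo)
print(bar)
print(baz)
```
[4, 1, 5, 2, 180]
[5, 2, 416]
[4, 1, 5, 2, 180]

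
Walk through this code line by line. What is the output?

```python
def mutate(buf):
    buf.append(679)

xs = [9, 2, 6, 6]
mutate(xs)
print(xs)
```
[9, 2, 6, 6, 679]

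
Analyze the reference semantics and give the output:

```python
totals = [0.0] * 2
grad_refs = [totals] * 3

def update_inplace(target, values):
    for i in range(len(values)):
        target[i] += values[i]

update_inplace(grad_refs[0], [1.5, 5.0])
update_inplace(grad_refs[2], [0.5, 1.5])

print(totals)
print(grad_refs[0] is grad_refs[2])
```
[2.0, 6.5]
True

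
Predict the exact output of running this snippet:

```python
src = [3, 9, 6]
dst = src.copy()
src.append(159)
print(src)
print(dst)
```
[3, 9, 6, 159]
[3, 9, 6]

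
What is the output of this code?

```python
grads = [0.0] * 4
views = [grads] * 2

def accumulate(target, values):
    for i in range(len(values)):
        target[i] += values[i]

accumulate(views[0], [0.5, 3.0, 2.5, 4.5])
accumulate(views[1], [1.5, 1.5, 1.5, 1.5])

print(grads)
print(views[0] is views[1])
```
[2.0, 4.5, 4.0, 6.0]
True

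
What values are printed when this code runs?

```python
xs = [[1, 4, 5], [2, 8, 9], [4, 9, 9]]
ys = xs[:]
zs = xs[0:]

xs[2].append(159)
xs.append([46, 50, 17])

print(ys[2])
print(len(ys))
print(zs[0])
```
[4, 9, 9, 159]
3
[1, 4, 5]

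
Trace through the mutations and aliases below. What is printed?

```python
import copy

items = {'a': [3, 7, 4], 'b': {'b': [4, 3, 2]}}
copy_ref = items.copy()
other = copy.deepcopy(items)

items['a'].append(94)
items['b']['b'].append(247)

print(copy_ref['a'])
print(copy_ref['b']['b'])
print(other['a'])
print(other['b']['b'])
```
[3, 7, 4, 94]
[4, 3, 2, 247]
[3, 7, 4]
[4, 3, 2]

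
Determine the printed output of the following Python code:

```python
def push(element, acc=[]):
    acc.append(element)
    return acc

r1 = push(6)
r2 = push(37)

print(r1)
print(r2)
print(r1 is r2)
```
[6, 37]
[6, 37]
True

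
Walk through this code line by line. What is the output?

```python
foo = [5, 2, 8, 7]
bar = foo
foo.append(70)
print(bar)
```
[5, 2, 8, 7, 70]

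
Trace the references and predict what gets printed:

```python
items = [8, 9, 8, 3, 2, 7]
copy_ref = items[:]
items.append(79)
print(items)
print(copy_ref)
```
[8, 9, 8, 3, 2, 7, 79]
[8, 9, 8, 3, 2, 7]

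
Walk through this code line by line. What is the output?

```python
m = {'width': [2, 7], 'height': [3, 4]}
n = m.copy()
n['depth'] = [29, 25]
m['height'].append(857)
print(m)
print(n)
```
{'width': [2, 7], 'height': [3, 4, 857]}
{'width': [2, 7], 'height': [3, 4, 857], 'depth': [29, 25]}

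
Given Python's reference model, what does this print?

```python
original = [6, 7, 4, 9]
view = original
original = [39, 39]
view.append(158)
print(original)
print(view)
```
[39, 39]
[6, 7, 4, 9, 158]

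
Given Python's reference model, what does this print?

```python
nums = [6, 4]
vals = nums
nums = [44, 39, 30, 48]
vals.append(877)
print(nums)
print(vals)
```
[44, 39, 30, 48]
[6, 4, 877]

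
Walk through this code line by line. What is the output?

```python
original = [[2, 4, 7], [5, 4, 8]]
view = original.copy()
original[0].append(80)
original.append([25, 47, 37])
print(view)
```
[[2, 4, 7, 80], [5, 4, 8]]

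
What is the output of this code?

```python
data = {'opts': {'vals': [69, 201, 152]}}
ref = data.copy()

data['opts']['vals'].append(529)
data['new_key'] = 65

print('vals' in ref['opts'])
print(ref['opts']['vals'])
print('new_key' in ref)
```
True
[69, 201, 152, 529]
False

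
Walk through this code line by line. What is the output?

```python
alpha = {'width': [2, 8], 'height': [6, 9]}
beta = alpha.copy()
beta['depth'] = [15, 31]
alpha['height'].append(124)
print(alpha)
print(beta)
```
{'width': [2, 8], 'height': [6, 9, 124]}
{'width': [2, 8], 'height': [6, 9, 124], 'depth': [15, 31]}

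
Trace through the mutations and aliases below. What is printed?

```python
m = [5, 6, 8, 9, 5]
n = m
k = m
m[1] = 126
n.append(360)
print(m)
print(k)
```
[5, 126, 8, 9, 5, 360]
[5, 126, 8, 9, 5, 360]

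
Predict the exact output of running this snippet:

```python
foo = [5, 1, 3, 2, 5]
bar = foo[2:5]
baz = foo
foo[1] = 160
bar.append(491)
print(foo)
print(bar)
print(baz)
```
[5, 160, 3, 2, 5]
[3, 2, 5, 491]
[5, 160, 3, 2, 5]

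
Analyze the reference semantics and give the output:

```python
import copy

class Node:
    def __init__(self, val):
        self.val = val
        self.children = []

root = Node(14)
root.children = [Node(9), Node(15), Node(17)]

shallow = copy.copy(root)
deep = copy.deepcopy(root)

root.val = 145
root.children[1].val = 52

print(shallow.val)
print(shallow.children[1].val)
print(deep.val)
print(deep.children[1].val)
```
14
52
14
15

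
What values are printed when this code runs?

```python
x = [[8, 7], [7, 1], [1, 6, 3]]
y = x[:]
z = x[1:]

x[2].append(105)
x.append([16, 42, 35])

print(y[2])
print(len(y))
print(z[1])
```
[1, 6, 3, 105]
3
[1, 6, 3, 105]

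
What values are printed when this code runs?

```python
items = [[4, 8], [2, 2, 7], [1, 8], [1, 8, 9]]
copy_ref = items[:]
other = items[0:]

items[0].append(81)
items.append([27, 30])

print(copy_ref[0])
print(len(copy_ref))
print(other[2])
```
[4, 8, 81]
4
[1, 8]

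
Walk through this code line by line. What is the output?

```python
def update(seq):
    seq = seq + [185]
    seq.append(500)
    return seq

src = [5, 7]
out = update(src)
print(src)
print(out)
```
[5, 7]
[5, 7, 185, 500]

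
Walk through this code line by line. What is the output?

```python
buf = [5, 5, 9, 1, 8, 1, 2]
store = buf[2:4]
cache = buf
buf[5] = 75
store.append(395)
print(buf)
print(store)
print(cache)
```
[5, 5, 9, 1, 8, 75, 2]
[9, 1, 395]
[5, 5, 9, 1, 8, 75, 2]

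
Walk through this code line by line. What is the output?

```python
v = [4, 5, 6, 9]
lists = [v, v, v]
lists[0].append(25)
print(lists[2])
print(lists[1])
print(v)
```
[4, 5, 6, 9, 25]
[4, 5, 6, 9, 25]
[4, 5, 6, 9, 25]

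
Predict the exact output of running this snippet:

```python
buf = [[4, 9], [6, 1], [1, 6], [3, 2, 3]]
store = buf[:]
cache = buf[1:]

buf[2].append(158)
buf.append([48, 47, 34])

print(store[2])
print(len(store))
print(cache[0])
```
[1, 6, 158]
4
[6, 1]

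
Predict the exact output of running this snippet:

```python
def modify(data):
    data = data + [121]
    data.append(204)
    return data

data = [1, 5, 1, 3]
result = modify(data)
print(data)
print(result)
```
[1, 5, 1, 3]
[1, 5, 1, 3, 121, 204]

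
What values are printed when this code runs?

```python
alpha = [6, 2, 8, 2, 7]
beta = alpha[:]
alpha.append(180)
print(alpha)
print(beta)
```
[6, 2, 8, 2, 7, 180]
[6, 2, 8, 2, 7]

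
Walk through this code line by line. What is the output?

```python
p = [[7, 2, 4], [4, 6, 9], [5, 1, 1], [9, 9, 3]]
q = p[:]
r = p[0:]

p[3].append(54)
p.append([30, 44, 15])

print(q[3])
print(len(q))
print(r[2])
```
[9, 9, 3, 54]
4
[5, 1, 1]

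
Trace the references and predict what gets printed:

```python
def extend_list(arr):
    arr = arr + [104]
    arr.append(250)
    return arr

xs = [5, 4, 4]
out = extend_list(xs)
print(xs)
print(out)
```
[5, 4, 4]
[5, 4, 4, 104, 250]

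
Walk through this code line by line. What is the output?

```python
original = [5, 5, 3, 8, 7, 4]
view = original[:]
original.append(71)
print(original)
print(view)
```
[5, 5, 3, 8, 7, 4, 71]
[5, 5, 3, 8, 7, 4]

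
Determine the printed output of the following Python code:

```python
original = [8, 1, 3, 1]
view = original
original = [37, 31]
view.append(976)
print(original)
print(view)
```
[37, 31]
[8, 1, 3, 1, 976]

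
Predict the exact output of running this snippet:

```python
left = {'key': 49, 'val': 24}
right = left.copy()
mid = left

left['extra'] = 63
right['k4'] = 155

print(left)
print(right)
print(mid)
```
{'key': 49, 'val': 24, 'extra': 63}
{'key': 49, 'val': 24, 'k4': 155}
{'key': 49, 'val': 24, 'extra': 63}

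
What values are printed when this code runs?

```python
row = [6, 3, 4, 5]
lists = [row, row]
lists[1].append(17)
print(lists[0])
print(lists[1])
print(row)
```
[6, 3, 4, 5, 17]
[6, 3, 4, 5, 17]
[6, 3, 4, 5, 17]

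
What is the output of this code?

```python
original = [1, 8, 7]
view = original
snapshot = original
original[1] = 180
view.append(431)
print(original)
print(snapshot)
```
[1, 180, 7, 431]
[1, 180, 7, 431]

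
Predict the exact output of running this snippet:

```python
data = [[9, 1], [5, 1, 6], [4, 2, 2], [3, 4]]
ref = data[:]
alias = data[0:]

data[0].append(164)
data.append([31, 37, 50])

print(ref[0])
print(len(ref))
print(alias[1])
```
[9, 1, 164]
4
[5, 1, 6]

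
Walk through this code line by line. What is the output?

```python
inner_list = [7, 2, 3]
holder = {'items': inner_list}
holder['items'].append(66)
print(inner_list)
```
[7, 2, 3, 66]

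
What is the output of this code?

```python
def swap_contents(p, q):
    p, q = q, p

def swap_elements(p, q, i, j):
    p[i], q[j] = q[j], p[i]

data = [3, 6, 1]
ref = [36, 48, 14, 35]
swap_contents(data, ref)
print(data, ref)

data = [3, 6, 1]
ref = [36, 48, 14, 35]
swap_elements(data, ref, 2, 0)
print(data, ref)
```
[3, 6, 1] [36, 48, 14, 35]
[3, 6, 36] [1, 48, 14, 35]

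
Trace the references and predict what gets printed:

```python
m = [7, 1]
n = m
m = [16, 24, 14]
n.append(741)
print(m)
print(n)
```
[16, 24, 14]
[7, 1, 741]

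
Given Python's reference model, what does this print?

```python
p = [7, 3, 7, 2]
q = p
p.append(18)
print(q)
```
[7, 3, 7, 2, 18]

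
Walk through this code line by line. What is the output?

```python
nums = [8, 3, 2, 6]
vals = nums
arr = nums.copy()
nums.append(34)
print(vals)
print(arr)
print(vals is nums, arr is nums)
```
[8, 3, 2, 6, 34]
[8, 3, 2, 6]
True False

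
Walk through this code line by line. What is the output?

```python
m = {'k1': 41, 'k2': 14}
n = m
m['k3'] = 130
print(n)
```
{'k1': 41, 'k2': 14, 'k3': 130}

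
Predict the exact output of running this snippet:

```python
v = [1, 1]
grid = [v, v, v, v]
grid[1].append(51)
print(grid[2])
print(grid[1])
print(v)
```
[1, 1, 51]
[1, 1, 51]
[1, 1, 51]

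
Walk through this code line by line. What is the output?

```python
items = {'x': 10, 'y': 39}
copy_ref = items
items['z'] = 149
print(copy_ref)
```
{'x': 10, 'y': 39, 'z': 149}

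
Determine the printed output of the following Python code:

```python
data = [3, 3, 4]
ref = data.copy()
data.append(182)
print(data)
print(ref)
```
[3, 3, 4, 182]
[3, 3, 4]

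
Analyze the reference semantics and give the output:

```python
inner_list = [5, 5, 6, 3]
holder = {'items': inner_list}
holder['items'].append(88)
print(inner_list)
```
[5, 5, 6, 3, 88]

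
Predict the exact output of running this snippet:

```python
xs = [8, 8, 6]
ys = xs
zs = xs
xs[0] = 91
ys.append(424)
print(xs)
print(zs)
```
[91, 8, 6, 424]
[91, 8, 6, 424]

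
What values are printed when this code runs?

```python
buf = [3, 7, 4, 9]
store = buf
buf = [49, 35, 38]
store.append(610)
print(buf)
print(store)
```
[49, 35, 38]
[3, 7, 4, 9, 610]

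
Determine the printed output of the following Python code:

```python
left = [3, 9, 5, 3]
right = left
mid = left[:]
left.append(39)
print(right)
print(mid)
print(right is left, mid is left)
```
[3, 9, 5, 3, 39]
[3, 9, 5, 3]
True False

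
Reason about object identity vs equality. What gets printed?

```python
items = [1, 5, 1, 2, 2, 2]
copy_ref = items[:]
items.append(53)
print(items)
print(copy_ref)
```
[1, 5, 1, 2, 2, 2, 53]
[1, 5, 1, 2, 2, 2]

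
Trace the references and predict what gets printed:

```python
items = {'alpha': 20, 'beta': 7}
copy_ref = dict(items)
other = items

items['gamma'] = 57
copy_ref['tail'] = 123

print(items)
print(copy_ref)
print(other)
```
{'alpha': 20, 'beta': 7, 'gamma': 57}
{'alpha': 20, 'beta': 7, 'tail': 123}
{'alpha': 20, 'beta': 7, 'gamma': 57}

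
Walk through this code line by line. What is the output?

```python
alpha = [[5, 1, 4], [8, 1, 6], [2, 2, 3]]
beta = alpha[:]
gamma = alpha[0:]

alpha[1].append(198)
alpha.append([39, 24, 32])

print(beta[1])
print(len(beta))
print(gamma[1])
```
[8, 1, 6, 198]
3
[8, 1, 6, 198]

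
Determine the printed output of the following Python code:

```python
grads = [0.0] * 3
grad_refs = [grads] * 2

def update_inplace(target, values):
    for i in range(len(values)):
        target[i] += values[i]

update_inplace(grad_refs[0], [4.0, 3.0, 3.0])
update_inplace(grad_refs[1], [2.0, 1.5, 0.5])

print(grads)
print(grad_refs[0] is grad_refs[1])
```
[6.0, 4.5, 3.5]
True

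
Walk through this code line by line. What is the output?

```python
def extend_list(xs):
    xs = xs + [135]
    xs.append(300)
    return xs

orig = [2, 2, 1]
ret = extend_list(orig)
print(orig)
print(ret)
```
[2, 2, 1]
[2, 2, 1, 135, 300]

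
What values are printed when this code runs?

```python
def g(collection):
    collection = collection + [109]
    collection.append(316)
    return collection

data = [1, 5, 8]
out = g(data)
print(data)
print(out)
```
[1, 5, 8]
[1, 5, 8, 109, 316]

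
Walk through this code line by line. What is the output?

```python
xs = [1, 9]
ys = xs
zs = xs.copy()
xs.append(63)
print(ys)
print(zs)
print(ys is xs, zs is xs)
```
[1, 9, 63]
[1, 9]
True False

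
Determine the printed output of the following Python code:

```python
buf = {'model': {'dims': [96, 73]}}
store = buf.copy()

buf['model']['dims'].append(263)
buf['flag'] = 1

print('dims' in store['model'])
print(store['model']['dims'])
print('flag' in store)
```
True
[96, 73, 263]
False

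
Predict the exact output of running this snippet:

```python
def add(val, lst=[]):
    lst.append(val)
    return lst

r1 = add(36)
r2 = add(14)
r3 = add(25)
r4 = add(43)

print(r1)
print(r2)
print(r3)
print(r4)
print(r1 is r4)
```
[36, 14, 25, 43]
[36, 14, 25, 43]
[36, 14, 25, 43]
[36, 14, 25, 43]
True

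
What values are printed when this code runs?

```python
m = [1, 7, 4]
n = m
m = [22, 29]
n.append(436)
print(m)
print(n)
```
[22, 29]
[1, 7, 4, 436]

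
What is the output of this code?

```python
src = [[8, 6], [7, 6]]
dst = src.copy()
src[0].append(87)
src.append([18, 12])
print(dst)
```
[[8, 6, 87], [7, 6]]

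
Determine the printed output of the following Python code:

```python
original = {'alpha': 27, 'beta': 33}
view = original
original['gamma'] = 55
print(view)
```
{'alpha': 27, 'beta': 33, 'gamma': 55}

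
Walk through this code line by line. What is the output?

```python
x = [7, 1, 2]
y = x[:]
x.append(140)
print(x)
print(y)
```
[7, 1, 2, 140]
[7, 1, 2]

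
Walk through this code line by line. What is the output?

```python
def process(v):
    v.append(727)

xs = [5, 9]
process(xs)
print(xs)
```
[5, 9, 727]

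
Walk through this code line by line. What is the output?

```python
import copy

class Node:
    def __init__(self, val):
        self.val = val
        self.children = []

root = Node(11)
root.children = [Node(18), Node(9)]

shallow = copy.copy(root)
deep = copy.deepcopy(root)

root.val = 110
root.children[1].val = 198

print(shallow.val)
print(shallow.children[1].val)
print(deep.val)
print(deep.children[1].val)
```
11
198
11
9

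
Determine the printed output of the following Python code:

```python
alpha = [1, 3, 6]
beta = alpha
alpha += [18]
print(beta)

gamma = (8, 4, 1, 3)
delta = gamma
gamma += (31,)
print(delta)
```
[1, 3, 6, 18]
(8, 4, 1, 3)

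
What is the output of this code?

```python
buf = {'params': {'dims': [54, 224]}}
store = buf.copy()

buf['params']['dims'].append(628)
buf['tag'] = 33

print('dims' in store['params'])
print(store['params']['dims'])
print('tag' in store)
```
True
[54, 224, 628]
False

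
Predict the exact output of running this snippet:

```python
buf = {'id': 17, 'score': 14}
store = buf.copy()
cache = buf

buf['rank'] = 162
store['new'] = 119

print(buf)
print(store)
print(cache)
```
{'id': 17, 'score': 14, 'rank': 162}
{'id': 17, 'score': 14, 'new': 119}
{'id': 17, 'score': 14, 'rank': 162}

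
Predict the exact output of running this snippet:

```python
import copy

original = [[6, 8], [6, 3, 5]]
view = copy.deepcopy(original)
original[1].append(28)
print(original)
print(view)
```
[[6, 8], [6, 3, 5, 28]]
[[6, 8], [6, 3, 5]]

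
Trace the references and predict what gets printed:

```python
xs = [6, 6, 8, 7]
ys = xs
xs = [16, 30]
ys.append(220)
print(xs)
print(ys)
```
[16, 30]
[6, 6, 8, 7, 220]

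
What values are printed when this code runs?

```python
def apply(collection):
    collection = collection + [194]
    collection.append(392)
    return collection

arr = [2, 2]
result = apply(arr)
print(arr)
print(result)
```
[2, 2]
[2, 2, 194, 392]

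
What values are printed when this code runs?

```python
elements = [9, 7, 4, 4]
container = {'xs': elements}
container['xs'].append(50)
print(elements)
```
[9, 7, 4, 4, 50]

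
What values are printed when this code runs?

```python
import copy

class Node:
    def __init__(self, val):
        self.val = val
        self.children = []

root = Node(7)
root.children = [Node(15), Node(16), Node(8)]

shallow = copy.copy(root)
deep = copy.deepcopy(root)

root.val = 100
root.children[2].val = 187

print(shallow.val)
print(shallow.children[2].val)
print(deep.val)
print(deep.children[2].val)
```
7
187
7
8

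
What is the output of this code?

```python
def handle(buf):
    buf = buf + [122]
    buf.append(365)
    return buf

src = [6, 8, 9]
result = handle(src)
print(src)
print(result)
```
[6, 8, 9]
[6, 8, 9, 122, 365]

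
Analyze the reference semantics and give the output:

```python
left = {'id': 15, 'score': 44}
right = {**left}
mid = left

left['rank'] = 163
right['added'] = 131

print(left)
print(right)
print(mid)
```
{'id': 15, 'score': 44, 'rank': 163}
{'id': 15, 'score': 44, 'added': 131}
{'id': 15, 'score': 44, 'rank': 163}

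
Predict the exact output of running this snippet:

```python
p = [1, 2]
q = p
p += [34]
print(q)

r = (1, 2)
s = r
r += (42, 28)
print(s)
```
[1, 2, 34]
(1, 2)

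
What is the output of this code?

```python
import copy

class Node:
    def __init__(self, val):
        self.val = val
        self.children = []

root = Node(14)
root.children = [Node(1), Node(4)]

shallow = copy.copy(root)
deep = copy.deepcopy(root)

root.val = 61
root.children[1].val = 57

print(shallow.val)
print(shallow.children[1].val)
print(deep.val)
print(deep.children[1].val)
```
14
57
14
4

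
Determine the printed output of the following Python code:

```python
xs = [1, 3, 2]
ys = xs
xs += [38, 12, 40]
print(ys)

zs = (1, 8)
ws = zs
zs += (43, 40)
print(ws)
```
[1, 3, 2, 38, 12, 40]
(1, 8)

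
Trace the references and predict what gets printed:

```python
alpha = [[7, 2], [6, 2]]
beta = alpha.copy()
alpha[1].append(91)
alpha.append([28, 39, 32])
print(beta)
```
[[7, 2], [6, 2, 91]]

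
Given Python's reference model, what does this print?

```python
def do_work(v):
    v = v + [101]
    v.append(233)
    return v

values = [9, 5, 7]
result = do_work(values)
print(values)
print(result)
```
[9, 5, 7]
[9, 5, 7, 101, 233]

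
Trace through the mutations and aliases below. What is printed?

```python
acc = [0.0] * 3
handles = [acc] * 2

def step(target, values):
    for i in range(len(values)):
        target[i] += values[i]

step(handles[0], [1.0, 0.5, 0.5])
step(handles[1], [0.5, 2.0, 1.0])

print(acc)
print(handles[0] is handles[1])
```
[1.5, 2.5, 1.5]
True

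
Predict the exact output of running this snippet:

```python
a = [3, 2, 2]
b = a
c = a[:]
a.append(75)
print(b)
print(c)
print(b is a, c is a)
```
[3, 2, 2, 75]
[3, 2, 2]
True False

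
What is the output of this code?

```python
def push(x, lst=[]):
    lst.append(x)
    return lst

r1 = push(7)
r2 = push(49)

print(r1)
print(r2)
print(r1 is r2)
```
[7, 49]
[7, 49]
True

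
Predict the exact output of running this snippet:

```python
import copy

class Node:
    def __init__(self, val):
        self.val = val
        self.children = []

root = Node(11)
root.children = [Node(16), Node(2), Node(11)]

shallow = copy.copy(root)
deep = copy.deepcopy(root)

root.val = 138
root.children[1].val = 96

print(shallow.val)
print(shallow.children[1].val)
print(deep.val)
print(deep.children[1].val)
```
11
96
11
2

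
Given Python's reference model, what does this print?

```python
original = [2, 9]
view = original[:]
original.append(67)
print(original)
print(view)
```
[2, 9, 67]
[2, 9]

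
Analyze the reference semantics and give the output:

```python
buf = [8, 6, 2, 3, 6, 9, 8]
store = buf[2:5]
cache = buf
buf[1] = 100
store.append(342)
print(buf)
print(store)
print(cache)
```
[8, 100, 2, 3, 6, 9, 8]
[2, 3, 6, 342]
[8, 100, 2, 3, 6, 9, 8]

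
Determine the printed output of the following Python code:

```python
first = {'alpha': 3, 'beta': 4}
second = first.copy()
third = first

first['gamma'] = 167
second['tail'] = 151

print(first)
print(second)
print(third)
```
{'alpha': 3, 'beta': 4, 'gamma': 167}
{'alpha': 3, 'beta': 4, 'tail': 151}
{'alpha': 3, 'beta': 4, 'gamma': 167}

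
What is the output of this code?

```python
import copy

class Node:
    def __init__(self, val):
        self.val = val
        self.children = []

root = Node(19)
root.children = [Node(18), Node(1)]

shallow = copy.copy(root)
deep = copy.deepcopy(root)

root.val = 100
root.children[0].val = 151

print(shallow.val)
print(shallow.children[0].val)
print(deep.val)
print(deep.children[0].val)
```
19
151
19
18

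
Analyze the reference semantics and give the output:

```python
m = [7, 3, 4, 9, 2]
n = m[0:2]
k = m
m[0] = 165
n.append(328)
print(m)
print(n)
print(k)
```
[165, 3, 4, 9, 2]
[7, 3, 328]
[165, 3, 4, 9, 2]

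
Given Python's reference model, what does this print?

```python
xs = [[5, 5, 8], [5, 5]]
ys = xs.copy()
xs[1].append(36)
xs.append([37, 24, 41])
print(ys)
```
[[5, 5, 8], [5, 5, 36]]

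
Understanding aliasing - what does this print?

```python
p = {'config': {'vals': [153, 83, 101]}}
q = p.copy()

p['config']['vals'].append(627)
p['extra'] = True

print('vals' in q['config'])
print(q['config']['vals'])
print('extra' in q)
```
True
[153, 83, 101, 627]
False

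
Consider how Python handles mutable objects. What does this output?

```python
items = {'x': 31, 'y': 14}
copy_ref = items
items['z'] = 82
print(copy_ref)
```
{'x': 31, 'y': 14, 'z': 82}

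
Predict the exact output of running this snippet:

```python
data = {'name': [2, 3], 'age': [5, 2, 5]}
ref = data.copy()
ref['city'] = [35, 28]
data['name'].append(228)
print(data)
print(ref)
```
{'name': [2, 3, 228], 'age': [5, 2, 5]}
{'name': [2, 3, 228], 'age': [5, 2, 5], 'city': [35, 28]}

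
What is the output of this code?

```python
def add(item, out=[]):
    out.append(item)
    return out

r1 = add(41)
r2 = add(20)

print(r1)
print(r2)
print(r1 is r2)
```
[41, 20]
[41, 20]
True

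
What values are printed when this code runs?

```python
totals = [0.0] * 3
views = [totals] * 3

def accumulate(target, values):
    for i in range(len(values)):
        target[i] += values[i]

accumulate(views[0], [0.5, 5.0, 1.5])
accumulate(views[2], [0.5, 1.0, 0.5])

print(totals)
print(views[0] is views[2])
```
[1.0, 6.0, 2.0]
True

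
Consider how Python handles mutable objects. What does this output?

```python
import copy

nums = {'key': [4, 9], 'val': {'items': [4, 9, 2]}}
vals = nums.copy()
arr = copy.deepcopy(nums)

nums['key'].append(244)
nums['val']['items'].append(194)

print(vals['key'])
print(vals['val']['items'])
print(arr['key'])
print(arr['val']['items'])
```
[4, 9, 244]
[4, 9, 2, 194]
[4, 9]
[4, 9, 2]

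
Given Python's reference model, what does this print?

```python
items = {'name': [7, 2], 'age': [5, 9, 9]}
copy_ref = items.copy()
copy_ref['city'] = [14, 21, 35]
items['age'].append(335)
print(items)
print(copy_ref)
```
{'name': [7, 2], 'age': [5, 9, 9, 335]}
{'name': [7, 2], 'age': [5, 9, 9, 335], 'city': [14, 21, 35]}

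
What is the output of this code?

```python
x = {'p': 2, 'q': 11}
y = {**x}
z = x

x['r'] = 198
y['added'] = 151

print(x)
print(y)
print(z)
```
{'p': 2, 'q': 11, 'r': 198}
{'p': 2, 'q': 11, 'added': 151}
{'p': 2, 'q': 11, 'r': 198}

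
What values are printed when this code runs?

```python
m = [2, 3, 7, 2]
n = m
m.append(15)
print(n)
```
[2, 3, 7, 2, 15]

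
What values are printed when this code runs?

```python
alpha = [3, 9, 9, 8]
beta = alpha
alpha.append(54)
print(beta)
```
[3, 9, 9, 8, 54]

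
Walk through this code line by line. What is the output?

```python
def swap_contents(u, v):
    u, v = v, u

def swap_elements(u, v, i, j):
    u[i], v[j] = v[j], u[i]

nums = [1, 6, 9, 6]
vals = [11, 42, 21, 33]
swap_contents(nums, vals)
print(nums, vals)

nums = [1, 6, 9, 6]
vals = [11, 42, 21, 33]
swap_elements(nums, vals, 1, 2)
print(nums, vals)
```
[1, 6, 9, 6] [11, 42, 21, 33]
[1, 21, 9, 6] [11, 42, 6, 33]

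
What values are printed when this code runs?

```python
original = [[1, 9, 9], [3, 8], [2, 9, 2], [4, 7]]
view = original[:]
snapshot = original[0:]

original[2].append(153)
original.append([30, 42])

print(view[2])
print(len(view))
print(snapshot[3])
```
[2, 9, 2, 153]
4
[4, 7]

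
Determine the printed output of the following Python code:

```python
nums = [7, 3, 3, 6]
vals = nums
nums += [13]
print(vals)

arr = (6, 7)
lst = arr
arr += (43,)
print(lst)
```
[7, 3, 3, 6, 13]
(6, 7)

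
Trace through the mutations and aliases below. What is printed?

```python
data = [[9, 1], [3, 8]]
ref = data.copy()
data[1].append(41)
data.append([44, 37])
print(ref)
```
[[9, 1], [3, 8, 41]]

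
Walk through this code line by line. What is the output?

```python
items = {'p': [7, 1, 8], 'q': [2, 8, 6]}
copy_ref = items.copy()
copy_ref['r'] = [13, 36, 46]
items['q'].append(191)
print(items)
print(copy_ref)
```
{'p': [7, 1, 8], 'q': [2, 8, 6, 191]}
{'p': [7, 1, 8], 'q': [2, 8, 6, 191], 'r': [13, 36, 46]}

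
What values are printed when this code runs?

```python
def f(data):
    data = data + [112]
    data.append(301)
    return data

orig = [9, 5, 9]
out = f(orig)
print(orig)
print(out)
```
[9, 5, 9]
[9, 5, 9, 112, 301]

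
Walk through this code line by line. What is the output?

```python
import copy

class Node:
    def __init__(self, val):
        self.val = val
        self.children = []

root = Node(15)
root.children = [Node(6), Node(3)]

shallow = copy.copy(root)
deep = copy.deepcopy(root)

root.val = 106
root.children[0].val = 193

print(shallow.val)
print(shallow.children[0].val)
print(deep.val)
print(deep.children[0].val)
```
15
193
15
6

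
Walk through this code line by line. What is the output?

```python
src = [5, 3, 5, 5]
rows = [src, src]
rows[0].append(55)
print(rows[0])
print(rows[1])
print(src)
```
[5, 3, 5, 5, 55]
[5, 3, 5, 5, 55]
[5, 3, 5, 5, 55]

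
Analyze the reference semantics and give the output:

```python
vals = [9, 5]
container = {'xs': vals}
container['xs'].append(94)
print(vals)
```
[9, 5, 94]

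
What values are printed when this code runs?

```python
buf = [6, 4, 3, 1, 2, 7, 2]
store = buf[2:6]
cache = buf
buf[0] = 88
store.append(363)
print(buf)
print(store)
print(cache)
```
[88, 4, 3, 1, 2, 7, 2]
[3, 1, 2, 7, 363]
[88, 4, 3, 1, 2, 7, 2]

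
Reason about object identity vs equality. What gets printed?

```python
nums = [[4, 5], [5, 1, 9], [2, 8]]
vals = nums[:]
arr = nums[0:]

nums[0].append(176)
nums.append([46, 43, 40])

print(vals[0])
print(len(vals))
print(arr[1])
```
[4, 5, 176]
3
[5, 1, 9]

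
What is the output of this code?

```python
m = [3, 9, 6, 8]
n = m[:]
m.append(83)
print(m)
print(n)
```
[3, 9, 6, 8, 83]
[3, 9, 6, 8]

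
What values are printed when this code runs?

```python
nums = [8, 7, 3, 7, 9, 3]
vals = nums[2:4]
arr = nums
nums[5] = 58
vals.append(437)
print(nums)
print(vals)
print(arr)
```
[8, 7, 3, 7, 9, 58]
[3, 7, 437]
[8, 7, 3, 7, 9, 58]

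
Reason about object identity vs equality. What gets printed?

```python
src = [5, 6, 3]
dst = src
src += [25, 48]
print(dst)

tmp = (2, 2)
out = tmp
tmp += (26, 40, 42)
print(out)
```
[5, 6, 3, 25, 48]
(2, 2)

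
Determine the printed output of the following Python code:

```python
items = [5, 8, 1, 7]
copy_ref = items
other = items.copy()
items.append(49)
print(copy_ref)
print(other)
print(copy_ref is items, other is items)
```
[5, 8, 1, 7, 49]
[5, 8, 1, 7]
True False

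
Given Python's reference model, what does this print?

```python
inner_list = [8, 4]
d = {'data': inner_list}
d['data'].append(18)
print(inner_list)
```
[8, 4, 18]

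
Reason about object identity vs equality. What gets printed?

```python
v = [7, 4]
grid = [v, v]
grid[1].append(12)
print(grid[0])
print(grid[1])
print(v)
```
[7, 4, 12]
[7, 4, 12]
[7, 4, 12]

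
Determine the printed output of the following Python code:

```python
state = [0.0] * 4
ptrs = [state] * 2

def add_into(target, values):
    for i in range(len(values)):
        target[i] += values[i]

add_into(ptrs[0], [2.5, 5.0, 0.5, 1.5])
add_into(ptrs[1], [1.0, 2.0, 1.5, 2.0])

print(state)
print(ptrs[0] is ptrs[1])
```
[3.5, 7.0, 2.0, 3.5]
True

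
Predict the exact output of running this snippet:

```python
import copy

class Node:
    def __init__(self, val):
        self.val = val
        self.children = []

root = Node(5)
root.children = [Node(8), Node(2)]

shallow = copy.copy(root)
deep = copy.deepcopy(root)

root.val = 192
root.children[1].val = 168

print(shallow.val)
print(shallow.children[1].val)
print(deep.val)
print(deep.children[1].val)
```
5
168
5
2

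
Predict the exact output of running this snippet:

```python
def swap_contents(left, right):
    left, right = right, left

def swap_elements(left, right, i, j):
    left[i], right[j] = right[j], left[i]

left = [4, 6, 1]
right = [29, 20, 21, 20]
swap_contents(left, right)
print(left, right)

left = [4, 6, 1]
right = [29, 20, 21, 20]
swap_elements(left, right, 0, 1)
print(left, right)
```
[4, 6, 1] [29, 20, 21, 20]
[20, 6, 1] [29, 4, 21, 20]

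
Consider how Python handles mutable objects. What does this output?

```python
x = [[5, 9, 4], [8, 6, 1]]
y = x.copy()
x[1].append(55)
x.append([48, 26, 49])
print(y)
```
[[5, 9, 4], [8, 6, 1, 55]]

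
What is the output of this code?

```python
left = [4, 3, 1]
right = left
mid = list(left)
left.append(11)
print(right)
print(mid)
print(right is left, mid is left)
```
[4, 3, 1, 11]
[4, 3, 1]
True False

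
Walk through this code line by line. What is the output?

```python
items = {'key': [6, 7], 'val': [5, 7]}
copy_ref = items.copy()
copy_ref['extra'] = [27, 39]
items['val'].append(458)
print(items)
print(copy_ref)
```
{'key': [6, 7], 'val': [5, 7, 458]}
{'key': [6, 7], 'val': [5, 7, 458], 'extra': [27, 39]}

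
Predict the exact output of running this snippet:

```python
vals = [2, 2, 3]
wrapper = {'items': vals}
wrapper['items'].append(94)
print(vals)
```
[2, 2, 3, 94]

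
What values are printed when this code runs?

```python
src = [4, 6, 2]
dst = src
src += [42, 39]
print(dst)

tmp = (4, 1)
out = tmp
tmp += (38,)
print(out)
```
[4, 6, 2, 42, 39]
(4, 1)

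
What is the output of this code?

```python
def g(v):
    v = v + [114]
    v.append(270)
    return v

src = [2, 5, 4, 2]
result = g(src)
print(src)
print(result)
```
[2, 5, 4, 2]
[2, 5, 4, 2, 114, 270]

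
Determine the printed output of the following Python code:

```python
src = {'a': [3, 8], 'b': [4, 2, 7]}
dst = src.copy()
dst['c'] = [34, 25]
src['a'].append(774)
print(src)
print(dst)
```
{'a': [3, 8, 774], 'b': [4, 2, 7]}
{'a': [3, 8, 774], 'b': [4, 2, 7], 'c': [34, 25]}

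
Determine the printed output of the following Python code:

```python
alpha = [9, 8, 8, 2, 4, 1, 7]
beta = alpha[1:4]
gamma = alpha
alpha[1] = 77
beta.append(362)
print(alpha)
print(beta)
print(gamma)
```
[9, 77, 8, 2, 4, 1, 7]
[8, 8, 2, 362]
[9, 77, 8, 2, 4, 1, 7]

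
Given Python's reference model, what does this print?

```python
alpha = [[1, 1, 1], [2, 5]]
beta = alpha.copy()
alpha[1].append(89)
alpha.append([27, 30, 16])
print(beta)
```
[[1, 1, 1], [2, 5, 89]]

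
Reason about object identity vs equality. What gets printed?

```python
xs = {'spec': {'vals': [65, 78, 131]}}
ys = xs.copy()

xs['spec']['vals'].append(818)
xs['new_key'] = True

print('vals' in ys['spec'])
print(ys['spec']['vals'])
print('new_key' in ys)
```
True
[65, 78, 131, 818]
False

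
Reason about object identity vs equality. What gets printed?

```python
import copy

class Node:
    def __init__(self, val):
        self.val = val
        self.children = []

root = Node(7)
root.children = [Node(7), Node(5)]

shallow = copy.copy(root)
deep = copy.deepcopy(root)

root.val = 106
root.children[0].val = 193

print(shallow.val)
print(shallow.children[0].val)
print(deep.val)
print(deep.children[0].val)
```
7
193
7
7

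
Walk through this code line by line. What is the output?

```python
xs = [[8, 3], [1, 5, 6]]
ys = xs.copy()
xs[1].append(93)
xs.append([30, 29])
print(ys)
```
[[8, 3], [1, 5, 6, 93]]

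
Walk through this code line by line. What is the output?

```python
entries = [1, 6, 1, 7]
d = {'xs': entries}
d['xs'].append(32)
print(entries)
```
[1, 6, 1, 7, 32]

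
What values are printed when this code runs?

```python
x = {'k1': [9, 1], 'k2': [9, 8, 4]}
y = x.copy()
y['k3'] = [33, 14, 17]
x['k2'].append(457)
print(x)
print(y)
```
{'k1': [9, 1], 'k2': [9, 8, 4, 457]}
{'k1': [9, 1], 'k2': [9, 8, 4, 457], 'k3': [33, 14, 17]}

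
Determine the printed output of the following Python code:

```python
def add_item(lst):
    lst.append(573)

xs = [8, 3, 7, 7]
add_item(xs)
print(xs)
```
[8, 3, 7, 7, 573]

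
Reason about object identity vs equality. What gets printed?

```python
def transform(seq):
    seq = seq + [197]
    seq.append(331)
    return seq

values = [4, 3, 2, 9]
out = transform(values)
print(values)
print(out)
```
[4, 3, 2, 9]
[4, 3, 2, 9, 197, 331]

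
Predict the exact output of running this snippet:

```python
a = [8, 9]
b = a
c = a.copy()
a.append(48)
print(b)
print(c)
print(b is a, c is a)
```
[8, 9, 48]
[8, 9]
True False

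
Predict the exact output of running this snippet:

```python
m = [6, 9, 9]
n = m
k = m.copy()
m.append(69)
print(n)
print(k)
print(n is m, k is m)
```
[6, 9, 9, 69]
[6, 9, 9]
True False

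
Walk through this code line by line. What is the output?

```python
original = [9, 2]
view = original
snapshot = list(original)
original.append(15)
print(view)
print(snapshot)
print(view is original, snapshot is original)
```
[9, 2, 15]
[9, 2]
True False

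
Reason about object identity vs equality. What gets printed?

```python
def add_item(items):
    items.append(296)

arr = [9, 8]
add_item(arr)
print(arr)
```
[9, 8, 296]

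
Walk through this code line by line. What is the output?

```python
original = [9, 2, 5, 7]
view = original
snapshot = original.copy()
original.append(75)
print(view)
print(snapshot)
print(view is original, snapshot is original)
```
[9, 2, 5, 7, 75]
[9, 2, 5, 7]
True False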